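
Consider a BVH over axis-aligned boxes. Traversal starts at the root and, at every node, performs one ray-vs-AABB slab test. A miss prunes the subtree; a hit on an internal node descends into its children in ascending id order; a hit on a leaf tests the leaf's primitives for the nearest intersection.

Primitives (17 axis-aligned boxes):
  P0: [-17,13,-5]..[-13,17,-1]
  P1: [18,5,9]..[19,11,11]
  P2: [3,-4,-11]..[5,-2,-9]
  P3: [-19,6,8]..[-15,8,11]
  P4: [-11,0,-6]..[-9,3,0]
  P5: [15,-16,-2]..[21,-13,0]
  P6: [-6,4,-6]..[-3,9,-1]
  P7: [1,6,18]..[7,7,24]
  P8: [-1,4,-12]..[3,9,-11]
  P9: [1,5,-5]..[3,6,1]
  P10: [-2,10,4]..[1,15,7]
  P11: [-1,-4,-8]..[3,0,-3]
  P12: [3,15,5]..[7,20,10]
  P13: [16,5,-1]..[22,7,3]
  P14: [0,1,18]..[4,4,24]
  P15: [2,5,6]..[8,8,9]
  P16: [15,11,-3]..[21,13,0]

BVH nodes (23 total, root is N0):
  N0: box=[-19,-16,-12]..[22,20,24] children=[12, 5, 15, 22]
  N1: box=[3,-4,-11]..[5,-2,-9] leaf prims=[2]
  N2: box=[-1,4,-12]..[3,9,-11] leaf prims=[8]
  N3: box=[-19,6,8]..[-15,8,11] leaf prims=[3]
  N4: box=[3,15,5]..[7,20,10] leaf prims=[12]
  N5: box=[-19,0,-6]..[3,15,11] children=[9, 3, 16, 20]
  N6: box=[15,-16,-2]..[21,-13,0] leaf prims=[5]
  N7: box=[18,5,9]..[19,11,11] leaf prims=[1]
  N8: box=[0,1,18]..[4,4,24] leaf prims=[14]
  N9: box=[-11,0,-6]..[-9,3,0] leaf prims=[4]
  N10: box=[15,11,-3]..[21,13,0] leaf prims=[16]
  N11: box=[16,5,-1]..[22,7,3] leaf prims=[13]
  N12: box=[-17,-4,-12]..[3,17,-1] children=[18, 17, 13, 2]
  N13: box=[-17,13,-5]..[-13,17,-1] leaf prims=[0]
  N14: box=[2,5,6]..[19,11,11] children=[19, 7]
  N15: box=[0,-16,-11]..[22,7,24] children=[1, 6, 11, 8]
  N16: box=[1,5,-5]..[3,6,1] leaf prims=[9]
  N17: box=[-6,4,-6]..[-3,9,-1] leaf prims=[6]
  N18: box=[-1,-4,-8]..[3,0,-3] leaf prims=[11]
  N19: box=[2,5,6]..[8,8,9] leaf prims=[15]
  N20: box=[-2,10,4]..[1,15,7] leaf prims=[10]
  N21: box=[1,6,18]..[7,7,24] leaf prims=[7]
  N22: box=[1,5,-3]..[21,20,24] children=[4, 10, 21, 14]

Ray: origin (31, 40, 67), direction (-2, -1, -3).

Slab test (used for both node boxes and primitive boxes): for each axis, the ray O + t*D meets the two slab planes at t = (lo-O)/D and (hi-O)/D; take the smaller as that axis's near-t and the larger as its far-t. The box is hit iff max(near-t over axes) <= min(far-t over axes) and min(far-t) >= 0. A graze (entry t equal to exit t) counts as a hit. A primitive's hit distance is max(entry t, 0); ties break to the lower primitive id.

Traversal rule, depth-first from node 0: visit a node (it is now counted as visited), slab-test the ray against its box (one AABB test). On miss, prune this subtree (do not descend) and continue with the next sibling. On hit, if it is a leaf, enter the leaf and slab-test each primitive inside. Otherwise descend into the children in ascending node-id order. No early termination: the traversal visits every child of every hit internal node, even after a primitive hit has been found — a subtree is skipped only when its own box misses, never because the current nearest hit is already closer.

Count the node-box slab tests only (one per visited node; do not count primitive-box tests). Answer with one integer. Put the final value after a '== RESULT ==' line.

Trace the traversal:
N0 x:[9/2,25] y:[20,56] z:[43/3,79/3] -> hit [20,25], descend [5, 12, 15, 22]
  N5 x:[14,25] y:[25,40] z:[56/3,73/3] -> miss, prune
  N12 x:[14,24] y:[23,44] z:[68/3,79/3] -> hit [23,24], descend [2, 13, 17, 18]
    N2 x:[14,16] y:[31,36] z:[26,79/3] -> miss, prune
    N13 x:[22,24] y:[23,27] z:[68/3,24] -> hit [23,24] leaf, test {P0@t=23}
    N17 x:[17,37/2] y:[31,36] z:[68/3,73/3] -> miss, prune
    N18 x:[14,16] y:[40,44] z:[70/3,25] -> miss, prune
  N15 x:[9/2,31/2] y:[33,56] z:[43/3,26] -> miss, prune
  N22 x:[5,15] y:[20,35] z:[43/3,70/3] -> miss, prune

9 AABB tests over nodes [0, 5, 12, 2, 13, 17, 18, 15, 22]; 1 leaf entered; closest P0.

== RESULT ==
9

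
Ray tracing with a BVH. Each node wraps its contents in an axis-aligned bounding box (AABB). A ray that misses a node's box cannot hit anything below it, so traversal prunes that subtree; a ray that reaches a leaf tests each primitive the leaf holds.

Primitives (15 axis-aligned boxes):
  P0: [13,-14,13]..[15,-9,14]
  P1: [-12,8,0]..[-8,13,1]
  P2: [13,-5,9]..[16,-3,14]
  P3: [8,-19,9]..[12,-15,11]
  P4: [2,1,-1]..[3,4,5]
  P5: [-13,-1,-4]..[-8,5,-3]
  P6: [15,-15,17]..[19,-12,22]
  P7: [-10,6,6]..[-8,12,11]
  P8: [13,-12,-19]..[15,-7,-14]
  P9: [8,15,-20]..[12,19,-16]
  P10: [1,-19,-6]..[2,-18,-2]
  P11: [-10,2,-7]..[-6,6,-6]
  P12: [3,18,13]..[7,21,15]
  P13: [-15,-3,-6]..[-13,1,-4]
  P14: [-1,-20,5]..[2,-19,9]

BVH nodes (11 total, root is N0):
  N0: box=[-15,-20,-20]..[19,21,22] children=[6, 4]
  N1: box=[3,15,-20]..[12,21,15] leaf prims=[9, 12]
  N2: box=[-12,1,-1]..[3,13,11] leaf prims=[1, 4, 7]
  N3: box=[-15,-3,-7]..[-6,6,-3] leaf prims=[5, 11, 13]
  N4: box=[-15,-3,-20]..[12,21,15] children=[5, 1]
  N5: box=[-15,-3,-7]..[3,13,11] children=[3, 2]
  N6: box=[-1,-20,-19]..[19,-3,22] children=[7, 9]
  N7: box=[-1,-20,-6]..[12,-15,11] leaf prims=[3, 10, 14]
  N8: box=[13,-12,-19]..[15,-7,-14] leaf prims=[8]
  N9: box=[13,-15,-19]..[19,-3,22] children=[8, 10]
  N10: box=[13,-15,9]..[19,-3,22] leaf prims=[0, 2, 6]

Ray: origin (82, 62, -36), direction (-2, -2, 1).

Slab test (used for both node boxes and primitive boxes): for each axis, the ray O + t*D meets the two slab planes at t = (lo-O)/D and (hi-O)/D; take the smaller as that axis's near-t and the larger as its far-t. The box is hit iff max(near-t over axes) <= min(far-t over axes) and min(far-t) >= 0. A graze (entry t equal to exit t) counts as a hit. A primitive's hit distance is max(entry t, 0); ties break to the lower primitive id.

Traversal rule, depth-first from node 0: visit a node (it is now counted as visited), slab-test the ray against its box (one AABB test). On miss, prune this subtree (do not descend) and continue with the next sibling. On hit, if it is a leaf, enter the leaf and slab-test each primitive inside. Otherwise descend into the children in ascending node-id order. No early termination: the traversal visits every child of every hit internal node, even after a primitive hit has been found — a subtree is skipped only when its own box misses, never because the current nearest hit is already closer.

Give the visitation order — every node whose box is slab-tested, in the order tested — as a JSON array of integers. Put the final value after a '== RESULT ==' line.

Walk:
N0 x:[63/2,97/2] y:[41/2,41] z:[16,58] -> hit [63/2,41], descend [4, 6]
  N4 x:[35,97/2] y:[41/2,65/2] z:[16,51] -> miss, prune
  N6 x:[63/2,83/2] y:[65/2,41] z:[17,58] -> hit [65/2,41], descend [7, 9]
    N7 x:[35,83/2] y:[77/2,41] z:[30,47] -> hit [77/2,41] leaf, test {P3(miss), P10(miss), P14@t=41}
    N9 x:[63/2,69/2] y:[65/2,77/2] z:[17,58] -> hit [65/2,69/2], descend [8, 10]
      N8 x:[67/2,69/2] y:[69/2,37] z:[17,22] -> miss, prune
      N10 x:[63/2,69/2] y:[65/2,77/2] z:[45,58] -> miss, prune

order=[0, 4, 6, 7, 9, 8, 10]  |boxes|=7  |leaves|=1  hit=P14

== RESULT ==
[0, 4, 6, 7, 9, 8, 10]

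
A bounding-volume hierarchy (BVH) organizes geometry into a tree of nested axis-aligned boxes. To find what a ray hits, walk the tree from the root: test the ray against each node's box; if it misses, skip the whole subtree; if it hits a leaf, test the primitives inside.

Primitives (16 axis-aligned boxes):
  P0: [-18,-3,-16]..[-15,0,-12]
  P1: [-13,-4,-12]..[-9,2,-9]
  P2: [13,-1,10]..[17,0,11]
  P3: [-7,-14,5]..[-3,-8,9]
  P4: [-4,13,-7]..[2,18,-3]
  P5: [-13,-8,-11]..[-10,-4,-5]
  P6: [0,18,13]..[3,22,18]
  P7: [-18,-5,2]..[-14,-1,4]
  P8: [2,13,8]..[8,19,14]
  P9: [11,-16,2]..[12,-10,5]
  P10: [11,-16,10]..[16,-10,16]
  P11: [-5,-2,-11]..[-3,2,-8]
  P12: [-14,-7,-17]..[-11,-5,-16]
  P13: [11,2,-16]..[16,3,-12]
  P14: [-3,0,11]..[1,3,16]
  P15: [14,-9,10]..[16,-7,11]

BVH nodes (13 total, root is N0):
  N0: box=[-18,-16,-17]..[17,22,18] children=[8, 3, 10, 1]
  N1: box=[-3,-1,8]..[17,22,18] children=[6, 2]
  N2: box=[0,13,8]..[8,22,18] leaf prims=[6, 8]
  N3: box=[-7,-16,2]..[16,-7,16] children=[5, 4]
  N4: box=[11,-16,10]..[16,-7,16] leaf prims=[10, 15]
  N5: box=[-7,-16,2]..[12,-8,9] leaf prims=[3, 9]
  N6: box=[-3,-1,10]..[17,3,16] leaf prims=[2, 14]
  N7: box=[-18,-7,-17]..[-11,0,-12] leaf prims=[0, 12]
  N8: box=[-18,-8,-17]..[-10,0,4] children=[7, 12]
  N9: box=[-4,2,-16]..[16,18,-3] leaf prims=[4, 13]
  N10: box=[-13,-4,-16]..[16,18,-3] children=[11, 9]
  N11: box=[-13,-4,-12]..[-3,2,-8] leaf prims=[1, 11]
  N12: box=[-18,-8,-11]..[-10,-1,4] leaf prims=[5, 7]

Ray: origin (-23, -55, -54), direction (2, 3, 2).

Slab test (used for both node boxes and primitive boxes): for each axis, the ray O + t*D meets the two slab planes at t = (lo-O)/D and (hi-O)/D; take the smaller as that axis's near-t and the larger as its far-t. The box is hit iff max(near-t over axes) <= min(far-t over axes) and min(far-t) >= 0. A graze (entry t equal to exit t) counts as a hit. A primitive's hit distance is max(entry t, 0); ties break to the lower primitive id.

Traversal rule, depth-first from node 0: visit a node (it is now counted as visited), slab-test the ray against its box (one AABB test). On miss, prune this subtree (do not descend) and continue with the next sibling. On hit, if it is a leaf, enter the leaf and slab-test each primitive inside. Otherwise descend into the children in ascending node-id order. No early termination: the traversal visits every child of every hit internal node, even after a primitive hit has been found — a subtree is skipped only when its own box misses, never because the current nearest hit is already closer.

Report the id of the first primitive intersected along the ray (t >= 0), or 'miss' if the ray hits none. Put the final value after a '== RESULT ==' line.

Walk:
N0 x:[5/2,20] y:[13,77/3] z:[37/2,36] -> hit [37/2,20], descend [1, 3, 8, 10]
  N1 x:[10,20] y:[18,77/3] z:[31,36] -> miss, prune
  N3 x:[8,39/2] y:[13,16] z:[28,35] -> miss, prune
  N8 x:[5/2,13/2] y:[47/3,55/3] z:[37/2,29] -> miss, prune
  N10 x:[5,39/2] y:[17,73/3] z:[19,51/2] -> hit [19,39/2], descend [9, 11]
    N9 x:[19/2,39/2] y:[19,73/3] z:[19,51/2] -> hit [19,39/2] leaf, test {P4(miss), P13@t=19}
    N11 x:[5,10] y:[17,19] z:[21,23] -> miss, prune

Summary -> nodes [0, 1, 3, 8, 10, 9, 11]; box-tests=7; leaf-entries=1; first=P13

== RESULT ==
13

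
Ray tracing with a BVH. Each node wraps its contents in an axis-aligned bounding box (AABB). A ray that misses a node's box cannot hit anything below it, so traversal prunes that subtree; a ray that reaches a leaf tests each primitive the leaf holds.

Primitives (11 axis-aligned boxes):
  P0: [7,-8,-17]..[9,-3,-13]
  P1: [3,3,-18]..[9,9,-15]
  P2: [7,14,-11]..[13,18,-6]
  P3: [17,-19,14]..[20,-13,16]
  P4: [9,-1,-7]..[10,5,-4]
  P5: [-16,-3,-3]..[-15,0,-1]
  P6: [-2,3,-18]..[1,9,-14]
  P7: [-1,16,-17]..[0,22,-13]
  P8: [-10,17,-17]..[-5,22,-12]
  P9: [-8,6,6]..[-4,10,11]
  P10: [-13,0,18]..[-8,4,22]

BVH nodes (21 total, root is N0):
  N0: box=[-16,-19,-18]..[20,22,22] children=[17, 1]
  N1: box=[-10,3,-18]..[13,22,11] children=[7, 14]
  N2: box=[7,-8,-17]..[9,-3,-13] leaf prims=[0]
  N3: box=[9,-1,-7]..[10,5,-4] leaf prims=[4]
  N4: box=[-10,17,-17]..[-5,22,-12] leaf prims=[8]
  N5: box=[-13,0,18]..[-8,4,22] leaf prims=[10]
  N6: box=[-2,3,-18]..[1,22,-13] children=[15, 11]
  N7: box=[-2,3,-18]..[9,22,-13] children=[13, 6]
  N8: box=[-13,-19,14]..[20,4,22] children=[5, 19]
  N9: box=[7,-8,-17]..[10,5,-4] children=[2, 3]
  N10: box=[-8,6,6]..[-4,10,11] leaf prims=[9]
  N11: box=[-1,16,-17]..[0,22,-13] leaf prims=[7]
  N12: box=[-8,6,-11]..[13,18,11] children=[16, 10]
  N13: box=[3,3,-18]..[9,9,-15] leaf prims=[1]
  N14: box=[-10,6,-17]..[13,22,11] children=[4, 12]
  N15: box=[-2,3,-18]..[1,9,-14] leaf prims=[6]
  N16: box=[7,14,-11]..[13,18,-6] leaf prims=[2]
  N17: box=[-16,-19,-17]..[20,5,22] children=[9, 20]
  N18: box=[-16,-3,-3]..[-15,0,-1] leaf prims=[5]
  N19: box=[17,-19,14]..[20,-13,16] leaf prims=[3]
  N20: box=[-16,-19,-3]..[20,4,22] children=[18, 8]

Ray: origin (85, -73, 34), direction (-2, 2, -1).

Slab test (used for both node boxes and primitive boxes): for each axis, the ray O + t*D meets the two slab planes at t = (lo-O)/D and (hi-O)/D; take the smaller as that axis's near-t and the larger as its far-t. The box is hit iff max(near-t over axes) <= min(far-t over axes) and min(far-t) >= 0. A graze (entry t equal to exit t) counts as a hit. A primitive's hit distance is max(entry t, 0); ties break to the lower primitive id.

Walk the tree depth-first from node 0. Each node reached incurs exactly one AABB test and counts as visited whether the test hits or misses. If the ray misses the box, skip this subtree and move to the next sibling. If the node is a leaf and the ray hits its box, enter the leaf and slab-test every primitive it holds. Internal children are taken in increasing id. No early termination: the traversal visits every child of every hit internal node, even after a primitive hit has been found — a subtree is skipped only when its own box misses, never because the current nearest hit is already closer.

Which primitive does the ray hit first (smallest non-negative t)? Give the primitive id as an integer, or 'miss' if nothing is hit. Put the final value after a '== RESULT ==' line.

Walk:
N0 x:[65/2,101/2] y:[27,95/2] z:[12,52] -> hit [65/2,95/2], descend [1, 17]
  N1 x:[36,95/2] y:[38,95/2] z:[23,52] -> hit [38,95/2], descend [7, 14]
    N7 x:[38,87/2] y:[38,95/2] z:[47,52] -> miss, prune
    N14 x:[36,95/2] y:[79/2,95/2] z:[23,51] -> hit [79/2,95/2], descend [4, 12]
      N4 x:[45,95/2] y:[45,95/2] z:[46,51] -> hit [46,95/2] leaf, test {P8@t=46}
      N12 x:[36,93/2] y:[79/2,91/2] z:[23,45] -> hit [79/2,45], descend [10, 16]
        N10 x:[89/2,93/2] y:[79/2,83/2] z:[23,28] -> miss, prune
        N16 x:[36,39] y:[87/2,91/2] z:[40,45] -> miss, prune
  N17 x:[65/2,101/2] y:[27,39] z:[12,51] -> hit [65/2,39], descend [9, 20]
    N9 x:[75/2,39] y:[65/2,39] z:[38,51] -> hit [38,39], descend [2, 3]
      N2 x:[38,39] y:[65/2,35] z:[47,51] -> miss, prune
      N3 x:[75/2,38] y:[36,39] z:[38,41] -> hit [38,38] leaf, test {P4@t=38}
    N20 x:[65/2,101/2] y:[27,77/2] z:[12,37] -> hit [65/2,37], descend [8, 18]
      N8 x:[65/2,49] y:[27,77/2] z:[12,20] -> miss, prune
      N18 x:[50,101/2] y:[35,73/2] z:[35,37] -> miss, prune

Visited [0, 1, 7, 14, 4, 12, 10, 16, 17, 9, 2, 3, 20, 8, 18]. Tests: 15 box, 2 leaf. Nearest: P4.

== RESULT ==
4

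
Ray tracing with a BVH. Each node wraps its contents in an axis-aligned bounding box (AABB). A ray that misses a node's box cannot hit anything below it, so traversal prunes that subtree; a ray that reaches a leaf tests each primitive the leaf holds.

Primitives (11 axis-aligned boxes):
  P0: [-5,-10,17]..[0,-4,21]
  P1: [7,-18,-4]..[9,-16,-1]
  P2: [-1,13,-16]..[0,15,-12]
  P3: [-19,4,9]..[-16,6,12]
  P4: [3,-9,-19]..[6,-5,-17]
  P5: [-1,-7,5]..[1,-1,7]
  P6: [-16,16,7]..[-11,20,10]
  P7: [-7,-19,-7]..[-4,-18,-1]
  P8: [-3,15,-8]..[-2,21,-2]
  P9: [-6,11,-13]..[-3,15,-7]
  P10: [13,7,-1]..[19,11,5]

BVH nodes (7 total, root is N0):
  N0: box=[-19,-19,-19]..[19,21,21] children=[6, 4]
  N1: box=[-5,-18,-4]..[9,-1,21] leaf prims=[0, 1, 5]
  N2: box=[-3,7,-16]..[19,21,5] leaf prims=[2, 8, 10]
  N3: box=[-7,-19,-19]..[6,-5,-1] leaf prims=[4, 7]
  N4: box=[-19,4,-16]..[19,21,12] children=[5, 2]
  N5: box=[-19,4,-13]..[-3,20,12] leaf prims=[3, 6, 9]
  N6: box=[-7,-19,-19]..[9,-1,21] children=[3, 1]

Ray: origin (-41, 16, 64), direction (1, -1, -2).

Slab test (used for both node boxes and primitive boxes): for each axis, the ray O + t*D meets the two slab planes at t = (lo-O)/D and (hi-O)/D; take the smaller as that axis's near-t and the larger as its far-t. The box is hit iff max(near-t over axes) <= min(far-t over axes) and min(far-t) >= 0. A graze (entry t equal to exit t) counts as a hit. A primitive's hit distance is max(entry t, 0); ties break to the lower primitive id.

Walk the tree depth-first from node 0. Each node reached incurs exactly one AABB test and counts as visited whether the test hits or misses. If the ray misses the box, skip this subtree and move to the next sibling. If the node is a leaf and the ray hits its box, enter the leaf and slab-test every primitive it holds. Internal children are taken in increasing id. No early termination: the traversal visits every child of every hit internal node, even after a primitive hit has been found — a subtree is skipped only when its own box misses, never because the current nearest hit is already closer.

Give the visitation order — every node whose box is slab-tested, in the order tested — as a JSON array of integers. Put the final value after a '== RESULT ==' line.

Walk:
N0 x:[22,60] y:[-5,35] z:[43/2,83/2] -> hit [22,35], descend [4, 6]
  N4 x:[22,60] y:[-5,12] z:[26,40] -> miss, prune
  N6 x:[34,50] y:[17,35] z:[43/2,83/2] -> hit [34,35], descend [1, 3]
    N1 x:[36,50] y:[17,34] z:[43/2,34] -> miss, prune
    N3 x:[34,47] y:[21,35] z:[65/2,83/2] -> hit [34,35] leaf, test {P4(miss), P7@t=34}

Summary -> nodes [0, 4, 6, 1, 3]; box-tests=5; leaf-entries=1; first=P7

== RESULT ==
[0, 4, 6, 1, 3]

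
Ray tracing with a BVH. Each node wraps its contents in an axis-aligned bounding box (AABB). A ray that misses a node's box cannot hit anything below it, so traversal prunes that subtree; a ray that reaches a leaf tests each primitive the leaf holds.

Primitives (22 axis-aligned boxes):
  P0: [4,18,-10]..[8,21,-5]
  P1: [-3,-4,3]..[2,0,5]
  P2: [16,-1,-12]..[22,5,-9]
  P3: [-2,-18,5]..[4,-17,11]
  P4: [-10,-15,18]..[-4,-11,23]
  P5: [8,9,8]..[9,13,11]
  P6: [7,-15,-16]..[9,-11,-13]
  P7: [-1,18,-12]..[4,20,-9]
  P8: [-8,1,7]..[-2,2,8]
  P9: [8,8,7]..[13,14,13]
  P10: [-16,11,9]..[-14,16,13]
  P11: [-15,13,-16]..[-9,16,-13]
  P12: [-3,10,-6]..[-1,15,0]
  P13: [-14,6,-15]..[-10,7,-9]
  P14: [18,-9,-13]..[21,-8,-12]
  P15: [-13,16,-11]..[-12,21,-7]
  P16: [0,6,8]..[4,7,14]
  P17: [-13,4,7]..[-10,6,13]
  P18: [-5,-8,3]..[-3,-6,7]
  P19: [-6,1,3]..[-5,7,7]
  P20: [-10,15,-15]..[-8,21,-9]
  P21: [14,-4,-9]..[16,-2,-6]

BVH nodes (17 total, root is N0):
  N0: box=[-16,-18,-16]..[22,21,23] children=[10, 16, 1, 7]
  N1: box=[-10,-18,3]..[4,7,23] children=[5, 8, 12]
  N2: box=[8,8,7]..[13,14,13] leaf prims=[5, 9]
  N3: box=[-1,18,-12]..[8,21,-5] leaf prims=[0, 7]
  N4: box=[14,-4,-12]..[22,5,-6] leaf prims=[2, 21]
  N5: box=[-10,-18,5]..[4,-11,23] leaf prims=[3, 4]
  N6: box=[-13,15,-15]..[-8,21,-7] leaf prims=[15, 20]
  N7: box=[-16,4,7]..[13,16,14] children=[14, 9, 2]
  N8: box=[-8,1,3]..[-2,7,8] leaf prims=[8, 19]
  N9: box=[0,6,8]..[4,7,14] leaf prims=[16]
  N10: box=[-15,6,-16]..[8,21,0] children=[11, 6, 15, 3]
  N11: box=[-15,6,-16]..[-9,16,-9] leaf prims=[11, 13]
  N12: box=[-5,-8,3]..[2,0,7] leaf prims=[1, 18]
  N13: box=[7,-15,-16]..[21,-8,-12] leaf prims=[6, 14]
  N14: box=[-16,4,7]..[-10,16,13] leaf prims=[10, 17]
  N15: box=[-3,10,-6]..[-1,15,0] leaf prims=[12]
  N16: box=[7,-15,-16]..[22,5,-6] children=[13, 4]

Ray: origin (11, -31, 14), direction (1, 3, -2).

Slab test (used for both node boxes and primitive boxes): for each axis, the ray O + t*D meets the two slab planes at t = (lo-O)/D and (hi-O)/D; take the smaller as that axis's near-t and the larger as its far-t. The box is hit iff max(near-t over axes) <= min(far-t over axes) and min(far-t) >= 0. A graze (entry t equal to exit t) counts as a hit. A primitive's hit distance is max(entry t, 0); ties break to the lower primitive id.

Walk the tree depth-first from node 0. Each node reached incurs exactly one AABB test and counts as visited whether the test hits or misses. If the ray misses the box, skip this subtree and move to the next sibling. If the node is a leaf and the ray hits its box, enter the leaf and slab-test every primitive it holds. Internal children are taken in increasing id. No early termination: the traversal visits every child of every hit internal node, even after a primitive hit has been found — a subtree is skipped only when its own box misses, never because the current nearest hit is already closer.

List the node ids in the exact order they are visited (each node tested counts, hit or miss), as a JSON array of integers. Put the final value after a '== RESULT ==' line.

Walk:
N0 x:[-27,11] y:[13/3,52/3] z:[-9/2,15] -> hit [13/3,11], descend [1, 7, 10, 16]
  N1 x:[-21,-7] y:[13/3,38/3] z:[-9/2,11/2] -> miss, prune
  N7 x:[-27,2] y:[35/3,47/3] z:[0,7/2] -> miss, prune
  N10 x:[-26,-3] y:[37/3,52/3] z:[7,15] -> miss, prune
  N16 x:[-4,11] y:[16/3,12] z:[10,15] -> hit [10,11], descend [4, 13]
    N4 x:[3,11] y:[9,12] z:[10,13] -> hit [10,11] leaf, test {P2(miss), P21(miss)}
    N13 x:[-4,10] y:[16/3,23/3] z:[13,15] -> miss, prune

Summary -> nodes [0, 1, 7, 10, 16, 4, 13]; box-tests=7; leaf-entries=1; first=miss

== RESULT ==
[0, 1, 7, 10, 16, 4, 13]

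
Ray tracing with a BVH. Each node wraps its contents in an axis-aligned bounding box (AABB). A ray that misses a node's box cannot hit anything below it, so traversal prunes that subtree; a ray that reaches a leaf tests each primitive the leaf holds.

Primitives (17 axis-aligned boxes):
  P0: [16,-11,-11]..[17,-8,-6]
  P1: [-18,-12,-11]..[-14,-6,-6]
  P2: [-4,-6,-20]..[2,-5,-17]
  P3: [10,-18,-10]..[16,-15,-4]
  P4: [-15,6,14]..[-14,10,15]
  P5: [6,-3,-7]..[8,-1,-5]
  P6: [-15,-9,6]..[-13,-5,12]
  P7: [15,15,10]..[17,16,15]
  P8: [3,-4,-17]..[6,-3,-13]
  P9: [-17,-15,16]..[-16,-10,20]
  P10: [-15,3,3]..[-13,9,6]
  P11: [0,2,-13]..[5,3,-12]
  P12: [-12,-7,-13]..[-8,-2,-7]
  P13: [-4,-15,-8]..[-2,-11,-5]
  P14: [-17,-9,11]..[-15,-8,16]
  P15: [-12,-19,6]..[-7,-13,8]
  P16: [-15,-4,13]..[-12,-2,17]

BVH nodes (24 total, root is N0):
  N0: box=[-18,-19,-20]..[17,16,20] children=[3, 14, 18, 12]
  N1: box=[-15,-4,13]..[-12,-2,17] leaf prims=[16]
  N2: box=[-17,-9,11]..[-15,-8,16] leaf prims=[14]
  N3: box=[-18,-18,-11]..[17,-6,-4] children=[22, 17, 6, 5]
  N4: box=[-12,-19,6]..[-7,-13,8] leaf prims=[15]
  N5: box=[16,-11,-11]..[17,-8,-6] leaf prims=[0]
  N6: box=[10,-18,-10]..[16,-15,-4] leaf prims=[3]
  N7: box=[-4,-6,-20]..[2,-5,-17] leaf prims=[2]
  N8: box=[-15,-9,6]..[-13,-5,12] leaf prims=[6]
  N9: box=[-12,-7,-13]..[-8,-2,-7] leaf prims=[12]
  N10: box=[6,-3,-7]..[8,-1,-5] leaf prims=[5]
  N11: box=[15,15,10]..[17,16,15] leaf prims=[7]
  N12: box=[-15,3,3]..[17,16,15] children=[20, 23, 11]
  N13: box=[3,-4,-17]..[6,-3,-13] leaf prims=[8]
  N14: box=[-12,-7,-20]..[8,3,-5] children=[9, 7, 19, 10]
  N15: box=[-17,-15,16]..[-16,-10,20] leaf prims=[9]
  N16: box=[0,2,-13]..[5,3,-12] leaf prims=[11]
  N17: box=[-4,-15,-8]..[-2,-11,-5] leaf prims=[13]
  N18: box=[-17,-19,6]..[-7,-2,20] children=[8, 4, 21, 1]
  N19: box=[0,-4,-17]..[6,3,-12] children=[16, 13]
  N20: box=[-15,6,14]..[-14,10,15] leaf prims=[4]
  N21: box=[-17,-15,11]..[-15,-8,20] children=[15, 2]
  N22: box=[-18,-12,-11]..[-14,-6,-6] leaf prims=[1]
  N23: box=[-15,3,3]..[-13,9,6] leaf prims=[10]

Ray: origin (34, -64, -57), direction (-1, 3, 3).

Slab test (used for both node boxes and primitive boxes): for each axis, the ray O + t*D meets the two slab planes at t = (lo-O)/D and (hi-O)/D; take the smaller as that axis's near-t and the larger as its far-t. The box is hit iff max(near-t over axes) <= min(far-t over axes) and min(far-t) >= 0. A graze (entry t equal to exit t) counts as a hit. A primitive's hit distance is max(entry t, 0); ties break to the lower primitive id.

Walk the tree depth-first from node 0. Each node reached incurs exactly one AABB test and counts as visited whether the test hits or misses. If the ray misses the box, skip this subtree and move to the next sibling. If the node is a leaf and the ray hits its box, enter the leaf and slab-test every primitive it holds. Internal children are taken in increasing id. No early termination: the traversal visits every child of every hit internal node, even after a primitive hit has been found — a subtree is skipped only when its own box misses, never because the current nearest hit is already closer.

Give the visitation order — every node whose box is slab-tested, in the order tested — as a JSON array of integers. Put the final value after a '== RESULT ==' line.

Traverse from the root:
N0 x:[17,52] y:[15,80/3] z:[37/3,77/3] -> hit [17,77/3], descend [3, 12, 14, 18]
  N3 x:[17,52] y:[46/3,58/3] z:[46/3,53/3] -> hit [17,53/3], descend [5, 6, 17, 22]
    N5 x:[17,18] y:[53/3,56/3] z:[46/3,17] -> miss, prune
    N6 x:[18,24] y:[46/3,49/3] z:[47/3,53/3] -> miss, prune
    N17 x:[36,38] y:[49/3,53/3] z:[49/3,52/3] -> miss, prune
    N22 x:[48,52] y:[52/3,58/3] z:[46/3,17] -> miss, prune
  N12 x:[17,49] y:[67/3,80/3] z:[20,24] -> hit [67/3,24], descend [11, 20, 23]
    N11 x:[17,19] y:[79/3,80/3] z:[67/3,24] -> miss, prune
    N20 x:[48,49] y:[70/3,74/3] z:[71/3,24] -> miss, prune
    N23 x:[47,49] y:[67/3,73/3] z:[20,21] -> miss, prune
  N14 x:[26,46] y:[19,67/3] z:[37/3,52/3] -> miss, prune
  N18 x:[41,51] y:[15,62/3] z:[21,77/3] -> miss, prune

order=[0, 3, 5, 6, 17, 22, 12, 11, 20, 23, 14, 18]  |boxes|=12  |leaves|=0  hit=miss

== RESULT ==
[0, 3, 5, 6, 17, 22, 12, 11, 20, 23, 14, 18]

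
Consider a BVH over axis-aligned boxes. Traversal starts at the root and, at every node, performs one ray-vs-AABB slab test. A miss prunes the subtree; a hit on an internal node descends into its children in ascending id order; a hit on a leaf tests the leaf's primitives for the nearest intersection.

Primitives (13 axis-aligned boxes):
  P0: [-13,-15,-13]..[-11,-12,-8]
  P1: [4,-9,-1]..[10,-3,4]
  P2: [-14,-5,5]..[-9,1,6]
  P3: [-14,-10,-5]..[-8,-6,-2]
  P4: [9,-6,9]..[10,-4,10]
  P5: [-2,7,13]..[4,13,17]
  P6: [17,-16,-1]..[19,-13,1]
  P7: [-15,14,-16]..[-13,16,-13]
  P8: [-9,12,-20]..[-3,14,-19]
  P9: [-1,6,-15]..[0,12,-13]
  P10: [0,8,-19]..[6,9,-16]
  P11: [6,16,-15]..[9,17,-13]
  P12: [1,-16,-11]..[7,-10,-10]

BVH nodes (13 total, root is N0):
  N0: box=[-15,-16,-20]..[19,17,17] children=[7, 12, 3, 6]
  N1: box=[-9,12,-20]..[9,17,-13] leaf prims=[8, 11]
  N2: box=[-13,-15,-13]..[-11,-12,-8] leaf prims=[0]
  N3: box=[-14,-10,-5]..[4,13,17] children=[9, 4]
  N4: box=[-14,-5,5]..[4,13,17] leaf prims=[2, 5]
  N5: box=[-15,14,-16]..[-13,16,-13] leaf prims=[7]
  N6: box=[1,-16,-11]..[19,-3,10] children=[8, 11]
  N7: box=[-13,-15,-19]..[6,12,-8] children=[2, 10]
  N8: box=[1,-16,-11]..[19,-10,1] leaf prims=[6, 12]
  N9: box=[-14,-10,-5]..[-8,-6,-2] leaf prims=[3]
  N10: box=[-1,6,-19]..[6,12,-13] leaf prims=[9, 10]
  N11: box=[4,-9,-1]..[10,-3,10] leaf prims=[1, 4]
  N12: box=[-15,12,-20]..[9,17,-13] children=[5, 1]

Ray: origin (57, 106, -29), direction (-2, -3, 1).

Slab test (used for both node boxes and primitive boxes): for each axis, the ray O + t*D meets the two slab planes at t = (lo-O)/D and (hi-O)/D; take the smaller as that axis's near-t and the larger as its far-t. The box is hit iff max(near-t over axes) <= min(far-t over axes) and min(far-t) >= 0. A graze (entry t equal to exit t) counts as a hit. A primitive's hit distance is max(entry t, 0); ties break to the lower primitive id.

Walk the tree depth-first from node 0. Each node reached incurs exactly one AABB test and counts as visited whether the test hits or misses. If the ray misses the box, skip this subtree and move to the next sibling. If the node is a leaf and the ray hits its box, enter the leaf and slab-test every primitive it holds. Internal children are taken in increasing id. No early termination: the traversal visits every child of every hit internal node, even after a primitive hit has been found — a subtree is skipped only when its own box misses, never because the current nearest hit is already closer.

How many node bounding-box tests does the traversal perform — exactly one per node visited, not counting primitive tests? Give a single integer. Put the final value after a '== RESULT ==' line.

Walk:
N0 x:[19,36] y:[89/3,122/3] z:[9,46] -> hit [89/3,36], descend [3, 6, 7, 12]
  N3 x:[53/2,71/2] y:[31,116/3] z:[24,46] -> hit [31,71/2], descend [4, 9]
    N4 x:[53/2,71/2] y:[31,37] z:[34,46] -> hit [34,71/2] leaf, test {P2@t=35, P5(miss)}
    N9 x:[65/2,71/2] y:[112/3,116/3] z:[24,27] -> miss, prune
  N6 x:[19,28] y:[109/3,122/3] z:[18,39] -> miss, prune
  N7 x:[51/2,35] y:[94/3,121/3] z:[10,21] -> miss, prune
  N12 x:[24,36] y:[89/3,94/3] z:[9,16] -> miss, prune

order=[0, 3, 4, 9, 6, 7, 12]  |boxes|=7  |leaves|=1  hit=P2

== RESULT ==
7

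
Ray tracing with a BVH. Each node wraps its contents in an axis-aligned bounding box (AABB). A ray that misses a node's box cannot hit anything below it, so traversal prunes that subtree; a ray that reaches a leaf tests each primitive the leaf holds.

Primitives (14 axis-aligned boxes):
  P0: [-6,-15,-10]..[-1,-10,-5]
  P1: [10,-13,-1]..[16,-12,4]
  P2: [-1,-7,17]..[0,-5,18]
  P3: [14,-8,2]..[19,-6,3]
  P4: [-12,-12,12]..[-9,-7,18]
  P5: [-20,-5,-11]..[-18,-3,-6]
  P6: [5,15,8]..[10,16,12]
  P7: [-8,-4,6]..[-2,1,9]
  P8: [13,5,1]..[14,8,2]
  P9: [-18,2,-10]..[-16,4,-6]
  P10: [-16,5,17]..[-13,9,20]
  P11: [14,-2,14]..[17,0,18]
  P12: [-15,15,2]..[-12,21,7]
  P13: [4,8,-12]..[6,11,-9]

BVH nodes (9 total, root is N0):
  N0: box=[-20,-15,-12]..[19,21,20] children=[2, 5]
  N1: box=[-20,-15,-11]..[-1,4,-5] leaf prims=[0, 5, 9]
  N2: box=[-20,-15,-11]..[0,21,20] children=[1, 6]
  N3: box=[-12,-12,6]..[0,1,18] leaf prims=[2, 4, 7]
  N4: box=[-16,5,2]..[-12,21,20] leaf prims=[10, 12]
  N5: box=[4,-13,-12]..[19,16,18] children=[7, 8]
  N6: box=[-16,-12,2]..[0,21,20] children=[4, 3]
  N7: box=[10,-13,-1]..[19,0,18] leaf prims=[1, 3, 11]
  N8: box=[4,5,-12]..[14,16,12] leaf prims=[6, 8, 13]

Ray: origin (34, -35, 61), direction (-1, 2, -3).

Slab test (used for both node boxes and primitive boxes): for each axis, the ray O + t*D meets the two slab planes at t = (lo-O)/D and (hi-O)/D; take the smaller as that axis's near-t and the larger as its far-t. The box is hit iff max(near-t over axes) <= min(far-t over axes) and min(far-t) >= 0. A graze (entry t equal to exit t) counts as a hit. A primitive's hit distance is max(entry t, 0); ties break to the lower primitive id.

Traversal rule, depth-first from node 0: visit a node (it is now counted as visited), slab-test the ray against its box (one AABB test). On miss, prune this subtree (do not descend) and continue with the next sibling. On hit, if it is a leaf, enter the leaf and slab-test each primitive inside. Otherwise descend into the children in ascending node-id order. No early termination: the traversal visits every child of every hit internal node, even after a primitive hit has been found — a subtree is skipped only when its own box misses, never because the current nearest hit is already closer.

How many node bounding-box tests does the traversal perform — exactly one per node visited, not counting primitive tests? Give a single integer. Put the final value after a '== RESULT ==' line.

Trace the traversal:
N0 x:[15,54] y:[10,28] z:[41/3,73/3] -> hit [15,73/3], descend [2, 5]
  N2 x:[34,54] y:[10,28] z:[41/3,24] -> miss, prune
  N5 x:[15,30] y:[11,51/2] z:[43/3,73/3] -> hit [15,73/3], descend [7, 8]
    N7 x:[15,24] y:[11,35/2] z:[43/3,62/3] -> hit [15,35/2] leaf, test {P1(miss), P3(miss), P11(miss)}
    N8 x:[20,30] y:[20,51/2] z:[49/3,73/3] -> hit [20,73/3] leaf, test {P6(miss), P8@t=20, P13(miss)}

order=[0, 2, 5, 7, 8]  |boxes|=5  |leaves|=2  hit=P8

== RESULT ==
5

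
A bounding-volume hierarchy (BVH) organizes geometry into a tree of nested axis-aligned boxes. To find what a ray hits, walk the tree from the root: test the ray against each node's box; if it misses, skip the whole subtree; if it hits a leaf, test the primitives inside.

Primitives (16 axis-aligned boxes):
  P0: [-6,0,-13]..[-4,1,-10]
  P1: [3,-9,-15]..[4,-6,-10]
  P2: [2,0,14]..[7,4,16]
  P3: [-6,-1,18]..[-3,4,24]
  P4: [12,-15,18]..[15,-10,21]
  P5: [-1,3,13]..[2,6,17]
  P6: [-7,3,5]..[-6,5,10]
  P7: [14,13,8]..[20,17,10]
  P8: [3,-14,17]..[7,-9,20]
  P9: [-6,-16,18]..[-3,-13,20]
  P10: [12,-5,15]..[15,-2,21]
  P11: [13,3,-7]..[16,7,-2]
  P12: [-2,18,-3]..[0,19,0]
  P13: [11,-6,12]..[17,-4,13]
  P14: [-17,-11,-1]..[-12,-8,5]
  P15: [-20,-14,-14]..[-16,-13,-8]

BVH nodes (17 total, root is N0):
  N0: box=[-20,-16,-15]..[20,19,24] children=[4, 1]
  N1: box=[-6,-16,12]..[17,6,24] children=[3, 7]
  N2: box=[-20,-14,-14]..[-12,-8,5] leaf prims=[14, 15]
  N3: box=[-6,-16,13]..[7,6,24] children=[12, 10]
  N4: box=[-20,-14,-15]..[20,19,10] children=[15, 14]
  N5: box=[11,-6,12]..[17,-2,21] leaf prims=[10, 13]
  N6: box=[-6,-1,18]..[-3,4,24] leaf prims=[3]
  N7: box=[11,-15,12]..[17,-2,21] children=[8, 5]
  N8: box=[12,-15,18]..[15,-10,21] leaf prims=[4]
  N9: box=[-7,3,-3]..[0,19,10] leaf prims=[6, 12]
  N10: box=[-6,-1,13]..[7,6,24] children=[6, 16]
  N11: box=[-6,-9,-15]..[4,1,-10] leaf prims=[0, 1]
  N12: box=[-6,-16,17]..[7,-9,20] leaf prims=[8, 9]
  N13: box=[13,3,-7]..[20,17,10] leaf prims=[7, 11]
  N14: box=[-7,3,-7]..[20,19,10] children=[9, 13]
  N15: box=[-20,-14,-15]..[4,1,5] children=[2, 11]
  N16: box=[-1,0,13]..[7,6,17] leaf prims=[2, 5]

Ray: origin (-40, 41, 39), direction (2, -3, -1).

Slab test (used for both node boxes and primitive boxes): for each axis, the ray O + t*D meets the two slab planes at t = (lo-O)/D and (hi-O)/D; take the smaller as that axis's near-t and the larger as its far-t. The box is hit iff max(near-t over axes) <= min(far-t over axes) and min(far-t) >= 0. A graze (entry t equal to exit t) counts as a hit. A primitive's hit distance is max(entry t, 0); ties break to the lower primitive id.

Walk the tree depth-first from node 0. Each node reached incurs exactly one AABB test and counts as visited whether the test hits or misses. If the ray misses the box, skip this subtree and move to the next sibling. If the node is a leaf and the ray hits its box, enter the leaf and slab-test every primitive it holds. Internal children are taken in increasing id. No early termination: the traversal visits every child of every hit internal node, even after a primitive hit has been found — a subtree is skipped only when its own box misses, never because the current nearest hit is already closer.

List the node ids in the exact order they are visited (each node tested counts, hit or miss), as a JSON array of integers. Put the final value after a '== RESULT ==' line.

Traverse from the root:
N0 x:[10,30] y:[22/3,19] z:[15,54] -> hit [15,19], descend [1, 4]
  N1 x:[17,57/2] y:[35/3,19] z:[15,27] -> hit [17,19], descend [3, 7]
    N3 x:[17,47/2] y:[35/3,19] z:[15,26] -> hit [17,19], descend [10, 12]
      N10 x:[17,47/2] y:[35/3,14] z:[15,26] -> miss, prune
      N12 x:[17,47/2] y:[50/3,19] z:[19,22] -> hit [19,19] leaf, test {P8(miss), P9(miss)}
    N7 x:[51/2,57/2] y:[43/3,56/3] z:[18,27] -> miss, prune
  N4 x:[10,30] y:[22/3,55/3] z:[29,54] -> miss, prune

Visited [0, 1, 3, 10, 12, 7, 4]. Tests: 7 box, 1 leaf. Nearest: miss.

== RESULT ==
[0, 1, 3, 10, 12, 7, 4]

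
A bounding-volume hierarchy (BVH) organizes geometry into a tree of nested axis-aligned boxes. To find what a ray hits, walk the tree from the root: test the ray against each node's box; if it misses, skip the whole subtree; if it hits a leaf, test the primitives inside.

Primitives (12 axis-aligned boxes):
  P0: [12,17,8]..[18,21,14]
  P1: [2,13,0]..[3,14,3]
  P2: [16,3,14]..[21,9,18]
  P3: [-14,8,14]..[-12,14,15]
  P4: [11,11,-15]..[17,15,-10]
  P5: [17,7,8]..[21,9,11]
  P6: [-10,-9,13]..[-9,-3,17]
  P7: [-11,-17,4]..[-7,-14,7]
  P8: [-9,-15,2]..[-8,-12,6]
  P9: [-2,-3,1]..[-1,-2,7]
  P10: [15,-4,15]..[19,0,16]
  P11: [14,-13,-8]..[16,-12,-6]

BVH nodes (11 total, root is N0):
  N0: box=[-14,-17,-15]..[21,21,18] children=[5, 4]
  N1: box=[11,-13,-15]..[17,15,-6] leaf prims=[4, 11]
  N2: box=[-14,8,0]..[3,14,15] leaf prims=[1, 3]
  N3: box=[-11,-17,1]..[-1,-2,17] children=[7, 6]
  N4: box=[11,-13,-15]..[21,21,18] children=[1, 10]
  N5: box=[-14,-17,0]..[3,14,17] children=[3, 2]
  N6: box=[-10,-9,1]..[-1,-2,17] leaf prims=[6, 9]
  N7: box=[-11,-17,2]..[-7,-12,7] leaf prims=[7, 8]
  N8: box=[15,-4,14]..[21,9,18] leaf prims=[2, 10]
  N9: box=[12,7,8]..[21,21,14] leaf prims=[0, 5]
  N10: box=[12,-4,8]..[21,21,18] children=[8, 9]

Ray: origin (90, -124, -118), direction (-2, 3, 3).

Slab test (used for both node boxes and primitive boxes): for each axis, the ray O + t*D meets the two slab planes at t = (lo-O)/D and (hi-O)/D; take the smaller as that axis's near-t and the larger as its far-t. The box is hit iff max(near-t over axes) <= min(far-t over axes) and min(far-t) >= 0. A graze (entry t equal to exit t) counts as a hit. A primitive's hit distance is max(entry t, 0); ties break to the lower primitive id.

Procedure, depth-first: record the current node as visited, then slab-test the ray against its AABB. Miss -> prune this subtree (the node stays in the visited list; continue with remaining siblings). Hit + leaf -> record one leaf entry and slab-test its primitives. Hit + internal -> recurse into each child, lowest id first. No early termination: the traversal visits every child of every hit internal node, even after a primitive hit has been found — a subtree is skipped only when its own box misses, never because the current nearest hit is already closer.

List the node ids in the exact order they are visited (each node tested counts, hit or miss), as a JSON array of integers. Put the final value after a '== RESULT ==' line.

Trace the traversal:
N0 x:[69/2,52] y:[107/3,145/3] z:[103/3,136/3] -> hit [107/3,136/3], descend [4, 5]
  N4 x:[69/2,79/2] y:[37,145/3] z:[103/3,136/3] -> hit [37,79/2], descend [1, 10]
    N1 x:[73/2,79/2] y:[37,139/3] z:[103/3,112/3] -> hit [37,112/3] leaf, test {P4(miss), P11@t=37}
    N10 x:[69/2,39] y:[40,145/3] z:[42,136/3] -> miss, prune
  N5 x:[87/2,52] y:[107/3,46] z:[118/3,45] -> hit [87/2,45], descend [2, 3]
    N2 x:[87/2,52] y:[44,46] z:[118/3,133/3] -> hit [44,133/3] leaf, test {P1(miss), P3(miss)}
    N3 x:[91/2,101/2] y:[107/3,122/3] z:[119/3,45] -> miss, prune

7 AABB tests over nodes [0, 4, 1, 10, 5, 2, 3]; 2 leaves entered; closest P11.

== RESULT ==
[0, 4, 1, 10, 5, 2, 3]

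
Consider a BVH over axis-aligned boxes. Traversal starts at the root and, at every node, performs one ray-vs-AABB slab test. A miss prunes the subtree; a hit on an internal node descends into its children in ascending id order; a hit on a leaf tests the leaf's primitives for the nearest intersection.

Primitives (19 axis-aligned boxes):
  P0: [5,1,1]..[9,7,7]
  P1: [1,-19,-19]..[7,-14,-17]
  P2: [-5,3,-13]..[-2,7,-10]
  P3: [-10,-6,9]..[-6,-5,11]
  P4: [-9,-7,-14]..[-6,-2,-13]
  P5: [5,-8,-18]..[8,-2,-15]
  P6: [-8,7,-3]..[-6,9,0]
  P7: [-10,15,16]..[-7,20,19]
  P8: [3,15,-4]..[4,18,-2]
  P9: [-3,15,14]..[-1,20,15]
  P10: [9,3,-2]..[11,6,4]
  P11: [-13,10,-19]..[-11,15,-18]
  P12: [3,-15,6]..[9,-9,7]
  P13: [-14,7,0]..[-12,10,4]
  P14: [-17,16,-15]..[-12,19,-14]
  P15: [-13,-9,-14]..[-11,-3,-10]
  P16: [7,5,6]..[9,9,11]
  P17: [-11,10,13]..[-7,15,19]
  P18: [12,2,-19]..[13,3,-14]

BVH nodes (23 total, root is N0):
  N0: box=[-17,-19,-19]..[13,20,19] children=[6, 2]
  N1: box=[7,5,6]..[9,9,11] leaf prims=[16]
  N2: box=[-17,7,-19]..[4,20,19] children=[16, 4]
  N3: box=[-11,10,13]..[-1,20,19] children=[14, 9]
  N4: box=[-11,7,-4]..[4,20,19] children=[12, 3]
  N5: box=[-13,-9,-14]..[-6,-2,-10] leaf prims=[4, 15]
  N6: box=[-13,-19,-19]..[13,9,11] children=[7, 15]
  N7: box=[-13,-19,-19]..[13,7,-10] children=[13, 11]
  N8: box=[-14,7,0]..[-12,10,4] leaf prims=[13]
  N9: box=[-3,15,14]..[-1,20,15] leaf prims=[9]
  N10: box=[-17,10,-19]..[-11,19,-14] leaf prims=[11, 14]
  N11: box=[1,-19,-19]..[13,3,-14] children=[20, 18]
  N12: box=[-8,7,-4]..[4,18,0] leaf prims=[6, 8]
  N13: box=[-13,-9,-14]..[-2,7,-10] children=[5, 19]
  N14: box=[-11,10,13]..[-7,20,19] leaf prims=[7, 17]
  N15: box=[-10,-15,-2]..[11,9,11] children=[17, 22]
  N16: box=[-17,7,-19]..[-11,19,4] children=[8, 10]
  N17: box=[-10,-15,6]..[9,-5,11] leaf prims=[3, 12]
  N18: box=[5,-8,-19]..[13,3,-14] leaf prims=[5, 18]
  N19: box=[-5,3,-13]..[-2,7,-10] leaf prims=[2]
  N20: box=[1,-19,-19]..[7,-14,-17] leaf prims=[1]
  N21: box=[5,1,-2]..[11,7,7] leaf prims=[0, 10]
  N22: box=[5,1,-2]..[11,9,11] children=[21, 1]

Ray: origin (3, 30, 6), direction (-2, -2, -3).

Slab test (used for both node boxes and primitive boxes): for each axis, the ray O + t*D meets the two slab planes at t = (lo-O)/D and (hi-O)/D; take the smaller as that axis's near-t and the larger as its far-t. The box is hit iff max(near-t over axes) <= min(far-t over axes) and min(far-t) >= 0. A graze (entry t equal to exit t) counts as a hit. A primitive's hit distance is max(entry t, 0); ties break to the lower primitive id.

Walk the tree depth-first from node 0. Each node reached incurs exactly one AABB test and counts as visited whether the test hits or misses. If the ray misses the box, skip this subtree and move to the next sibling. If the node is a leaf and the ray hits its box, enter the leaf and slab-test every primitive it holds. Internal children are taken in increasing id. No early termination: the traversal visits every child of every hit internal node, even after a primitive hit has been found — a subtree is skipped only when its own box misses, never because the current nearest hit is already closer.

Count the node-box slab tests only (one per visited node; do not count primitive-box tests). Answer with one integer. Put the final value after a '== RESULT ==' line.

Traverse from the root:
N0 x:[-5,10] y:[5,49/2] z:[-13/3,25/3] -> hit [5,25/3], descend [2, 6]
  N2 x:[-1/2,10] y:[5,23/2] z:[-13/3,25/3] -> hit [5,25/3], descend [4, 16]
    N4 x:[-1/2,7] y:[5,23/2] z:[-13/3,10/3] -> miss, prune
    N16 x:[7,10] y:[11/2,23/2] z:[2/3,25/3] -> hit [7,25/3], descend [8, 10]
      N8 x:[15/2,17/2] y:[10,23/2] z:[2/3,2] -> miss, prune
      N10 x:[7,10] y:[11/2,10] z:[20/3,25/3] -> hit [7,25/3] leaf, test {P11@t=8, P14(miss)}
  N6 x:[-5,8] y:[21/2,49/2] z:[-5/3,25/3] -> miss, prune

Visited [0, 2, 4, 16, 8, 10, 6]. Tests: 7 box, 1 leaf. Nearest: P11.

== RESULT ==
7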